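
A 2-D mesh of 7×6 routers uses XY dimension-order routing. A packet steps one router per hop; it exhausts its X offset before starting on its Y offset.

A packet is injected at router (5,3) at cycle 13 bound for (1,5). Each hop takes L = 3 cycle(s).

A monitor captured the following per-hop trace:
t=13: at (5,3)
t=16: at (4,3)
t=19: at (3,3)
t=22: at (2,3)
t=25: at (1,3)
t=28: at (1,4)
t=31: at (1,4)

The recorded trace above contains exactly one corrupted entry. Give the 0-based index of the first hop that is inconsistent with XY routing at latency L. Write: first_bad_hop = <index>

hop 1: step (-1,+0), +3 cyc — ok
hop 2: step (-1,+0), +3 cyc — ok
hop 3: step (-1,+0), +3 cyc — ok
hop 4: step (-1,+0), +3 cyc — ok
hop 5: step (+0,+1), +3 cyc — ok
hop 6: step (+0,+0), +3 cyc — BAD: non-unit step

first_bad_hop = 6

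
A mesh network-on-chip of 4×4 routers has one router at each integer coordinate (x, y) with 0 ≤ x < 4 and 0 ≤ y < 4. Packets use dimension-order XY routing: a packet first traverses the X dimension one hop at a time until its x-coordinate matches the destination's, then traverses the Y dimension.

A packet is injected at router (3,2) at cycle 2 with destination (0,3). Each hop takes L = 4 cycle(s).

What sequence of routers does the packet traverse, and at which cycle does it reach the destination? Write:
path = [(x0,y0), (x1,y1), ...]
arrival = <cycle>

#0 — 3,2 | c2
#1 — 2,2 | c6 | W
#2 — 1,2 | c10 | W
#3 — 0,2 | c14 | W
#4 — 0,3 | c18 | N

path = [(3,2), (2,2), (1,2), (0,2), (0,3)]
arrival = 18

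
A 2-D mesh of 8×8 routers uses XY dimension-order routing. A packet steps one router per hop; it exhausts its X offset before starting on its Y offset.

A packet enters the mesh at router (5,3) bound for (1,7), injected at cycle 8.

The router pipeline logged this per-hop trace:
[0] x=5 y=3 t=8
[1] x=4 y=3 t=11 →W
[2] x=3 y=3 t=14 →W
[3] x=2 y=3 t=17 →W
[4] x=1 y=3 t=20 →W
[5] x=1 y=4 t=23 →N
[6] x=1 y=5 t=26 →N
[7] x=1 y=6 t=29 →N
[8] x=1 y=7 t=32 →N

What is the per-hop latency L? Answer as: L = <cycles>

From hop 0 (8) to hop 1 (11): +3 cycles.
That increment is L by definition: L = 3.

L = 3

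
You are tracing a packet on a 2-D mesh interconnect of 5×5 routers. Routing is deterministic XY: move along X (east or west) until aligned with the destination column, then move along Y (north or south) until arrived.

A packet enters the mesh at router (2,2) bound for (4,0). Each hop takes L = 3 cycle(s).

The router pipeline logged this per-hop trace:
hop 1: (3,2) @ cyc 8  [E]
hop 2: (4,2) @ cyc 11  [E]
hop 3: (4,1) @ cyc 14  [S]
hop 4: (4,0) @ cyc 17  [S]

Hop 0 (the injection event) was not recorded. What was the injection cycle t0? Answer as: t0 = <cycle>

cyc[1] = 8 and cyc[k] = t0 + k·L for every k.
t0 = cyc[1] − L = 8 − 3 = 5.

t0 = 5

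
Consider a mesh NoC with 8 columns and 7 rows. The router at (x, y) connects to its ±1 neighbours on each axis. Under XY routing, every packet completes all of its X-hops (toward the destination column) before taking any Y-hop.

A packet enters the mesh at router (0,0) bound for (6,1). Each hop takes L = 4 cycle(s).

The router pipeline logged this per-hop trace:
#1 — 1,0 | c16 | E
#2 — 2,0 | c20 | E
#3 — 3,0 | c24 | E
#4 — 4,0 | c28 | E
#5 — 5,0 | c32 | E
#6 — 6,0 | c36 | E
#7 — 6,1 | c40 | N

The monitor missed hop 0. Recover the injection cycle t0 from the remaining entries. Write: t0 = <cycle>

Hop 1 reached at cycle 16; hop k is at t0 + k·L.
Therefore t0 = 16 − L = 12.

t0 = 12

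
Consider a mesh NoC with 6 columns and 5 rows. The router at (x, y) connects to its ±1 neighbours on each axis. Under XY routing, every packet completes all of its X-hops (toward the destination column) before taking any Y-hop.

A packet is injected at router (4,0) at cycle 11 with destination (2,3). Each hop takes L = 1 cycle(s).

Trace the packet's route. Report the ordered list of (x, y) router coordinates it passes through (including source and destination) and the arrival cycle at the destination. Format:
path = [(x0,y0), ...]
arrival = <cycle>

#0 — 4,0 | c11
#1 — 3,0 | c12 | W
#2 — 2,0 | c13 | W
#3 — 2,1 | c14 | N
#4 — 2,2 | c15 | N
#5 — 2,3 | c16 | N

path = [(4,0), (3,0), (2,0), (2,1), (2,2), (2,3)]
arrival = 16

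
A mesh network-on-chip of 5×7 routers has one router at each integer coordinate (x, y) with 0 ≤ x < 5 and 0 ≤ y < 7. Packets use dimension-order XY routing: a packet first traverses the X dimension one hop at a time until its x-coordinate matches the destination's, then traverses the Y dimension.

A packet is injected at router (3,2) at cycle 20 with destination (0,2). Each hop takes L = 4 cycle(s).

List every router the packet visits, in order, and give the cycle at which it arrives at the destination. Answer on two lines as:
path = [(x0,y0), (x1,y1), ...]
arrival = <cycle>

path = [(3,2), (2,2), (1,2), (0,2)]
arrival = 32

[0] x=3 y=2 t=20
[1] x=2 y=2 t=24 →W
[2] x=1 y=2 t=28 →W
[3] x=0 y=2 t=32 →W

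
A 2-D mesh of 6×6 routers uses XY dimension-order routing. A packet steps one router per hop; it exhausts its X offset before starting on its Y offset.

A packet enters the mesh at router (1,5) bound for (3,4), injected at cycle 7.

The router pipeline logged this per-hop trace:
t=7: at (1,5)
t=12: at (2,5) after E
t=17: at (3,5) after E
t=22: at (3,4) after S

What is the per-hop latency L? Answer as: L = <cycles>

Between hops 0 and 1 the cycle counter advances 12 − 7 = 5.
That increment is L by definition: L = 5.

L = 5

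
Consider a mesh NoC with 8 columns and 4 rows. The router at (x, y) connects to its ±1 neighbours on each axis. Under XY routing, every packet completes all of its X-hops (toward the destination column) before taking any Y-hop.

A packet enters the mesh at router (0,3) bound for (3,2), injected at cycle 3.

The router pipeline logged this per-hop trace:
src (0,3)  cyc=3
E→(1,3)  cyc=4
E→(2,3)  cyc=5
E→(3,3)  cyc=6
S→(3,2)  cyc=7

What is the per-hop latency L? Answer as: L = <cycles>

Between hops 0 and 1 the cycle counter advances 4 − 3 = 1.
Per-hop latency L = Δcyc = 1.

L = 1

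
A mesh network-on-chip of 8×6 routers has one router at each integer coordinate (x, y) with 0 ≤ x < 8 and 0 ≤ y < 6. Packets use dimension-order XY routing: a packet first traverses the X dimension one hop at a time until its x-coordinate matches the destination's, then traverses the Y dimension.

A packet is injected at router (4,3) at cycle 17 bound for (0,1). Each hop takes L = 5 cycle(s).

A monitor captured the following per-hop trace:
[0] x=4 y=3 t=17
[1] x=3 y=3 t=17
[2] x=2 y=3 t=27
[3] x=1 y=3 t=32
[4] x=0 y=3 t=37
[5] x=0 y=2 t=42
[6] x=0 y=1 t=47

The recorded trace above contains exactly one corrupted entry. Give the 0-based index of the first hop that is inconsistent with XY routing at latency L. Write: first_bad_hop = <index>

first_bad_hop = 1

[1] (-1,+0) / 0c ⇒ BAD: Δcyc=0≠L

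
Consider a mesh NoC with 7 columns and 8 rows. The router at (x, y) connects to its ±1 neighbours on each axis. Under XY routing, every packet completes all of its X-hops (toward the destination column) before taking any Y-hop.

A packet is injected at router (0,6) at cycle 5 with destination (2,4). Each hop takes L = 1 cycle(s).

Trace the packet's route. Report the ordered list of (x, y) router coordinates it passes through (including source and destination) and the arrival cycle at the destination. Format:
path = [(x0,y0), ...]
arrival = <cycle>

  0. router=(0,6) cycle=5 (inject)
  1. router=(1,6) cycle=6 dir=E
  2. router=(2,6) cycle=7 dir=E
  3. router=(2,5) cycle=8 dir=S
  4. router=(2,4) cycle=9 dir=S

path = [(0,6), (1,6), (2,6), (2,5), (2,4)]
arrival = 9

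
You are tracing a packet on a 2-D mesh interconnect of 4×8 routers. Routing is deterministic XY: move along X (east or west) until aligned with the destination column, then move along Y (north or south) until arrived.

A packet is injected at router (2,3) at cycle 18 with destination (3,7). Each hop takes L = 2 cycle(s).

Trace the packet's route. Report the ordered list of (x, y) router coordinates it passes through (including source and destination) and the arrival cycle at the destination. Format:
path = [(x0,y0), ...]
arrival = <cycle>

t=18: at (2,3)
t=20: at (3,3) after E
t=22: at (3,4) after N
t=24: at (3,5) after N
t=26: at (3,6) after N
t=28: at (3,7) after N

path = [(2,3), (3,3), (3,4), (3,5), (3,6), (3,7)]
arrival = 28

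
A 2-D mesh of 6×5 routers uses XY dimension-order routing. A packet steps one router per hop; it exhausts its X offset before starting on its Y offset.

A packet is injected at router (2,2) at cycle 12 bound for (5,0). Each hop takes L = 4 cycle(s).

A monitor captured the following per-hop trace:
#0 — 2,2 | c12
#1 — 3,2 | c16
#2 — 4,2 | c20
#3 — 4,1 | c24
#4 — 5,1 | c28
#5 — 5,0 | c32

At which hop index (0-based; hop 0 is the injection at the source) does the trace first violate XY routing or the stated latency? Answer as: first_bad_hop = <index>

first_bad_hop = 3

check 1→ d=(1,0) cyc+4: ok
check 2→ d=(1,0) cyc+4: ok
check 3→ d=(0,-1) cyc+4: BAD: Y-move but x=4≠5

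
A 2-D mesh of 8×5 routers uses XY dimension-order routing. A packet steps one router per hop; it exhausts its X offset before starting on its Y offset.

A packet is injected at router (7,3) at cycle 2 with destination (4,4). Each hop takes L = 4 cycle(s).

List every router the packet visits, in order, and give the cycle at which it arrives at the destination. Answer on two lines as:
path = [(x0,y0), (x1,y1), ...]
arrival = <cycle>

path = [(7,3), (6,3), (5,3), (4,3), (4,4)]
arrival = 18

t=2: at (7,3)
t=6: at (6,3) after W
t=10: at (5,3) after W
t=14: at (4,3) after W
t=18: at (4,4) after N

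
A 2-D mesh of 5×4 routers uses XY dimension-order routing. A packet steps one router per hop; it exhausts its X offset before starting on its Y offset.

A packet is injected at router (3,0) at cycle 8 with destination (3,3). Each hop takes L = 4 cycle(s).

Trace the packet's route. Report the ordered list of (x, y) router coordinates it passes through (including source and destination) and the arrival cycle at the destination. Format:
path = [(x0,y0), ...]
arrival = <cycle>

path = [(3,0), (3,1), (3,2), (3,3)]
arrival = 20

  0. router=(3,0) cycle=8 (inject)
  1. router=(3,1) cycle=12 dir=N
  2. router=(3,2) cycle=16 dir=N
  3. router=(3,3) cycle=20 dir=N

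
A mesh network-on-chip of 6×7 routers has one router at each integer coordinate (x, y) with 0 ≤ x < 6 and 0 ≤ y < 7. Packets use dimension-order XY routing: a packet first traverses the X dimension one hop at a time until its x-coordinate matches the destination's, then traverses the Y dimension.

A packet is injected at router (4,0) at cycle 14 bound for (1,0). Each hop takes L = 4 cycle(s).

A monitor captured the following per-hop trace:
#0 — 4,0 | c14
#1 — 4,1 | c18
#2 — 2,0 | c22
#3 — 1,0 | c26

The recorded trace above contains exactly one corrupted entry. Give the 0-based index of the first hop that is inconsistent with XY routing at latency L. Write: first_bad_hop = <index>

hop 1: step (+0,+1), +4 cyc — BAD: Y-move but x=4≠1

first_bad_hop = 1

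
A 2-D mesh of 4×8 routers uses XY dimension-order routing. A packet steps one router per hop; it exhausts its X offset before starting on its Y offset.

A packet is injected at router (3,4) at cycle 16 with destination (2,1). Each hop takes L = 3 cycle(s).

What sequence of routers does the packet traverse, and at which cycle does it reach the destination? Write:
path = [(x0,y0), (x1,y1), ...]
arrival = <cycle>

[0] x=3 y=4 t=16
[1] x=2 y=4 t=19 →W
[2] x=2 y=3 t=22 →S
[3] x=2 y=2 t=25 →S
[4] x=2 y=1 t=28 →S

path = [(3,4), (2,4), (2,3), (2,2), (2,1)]
arrival = 28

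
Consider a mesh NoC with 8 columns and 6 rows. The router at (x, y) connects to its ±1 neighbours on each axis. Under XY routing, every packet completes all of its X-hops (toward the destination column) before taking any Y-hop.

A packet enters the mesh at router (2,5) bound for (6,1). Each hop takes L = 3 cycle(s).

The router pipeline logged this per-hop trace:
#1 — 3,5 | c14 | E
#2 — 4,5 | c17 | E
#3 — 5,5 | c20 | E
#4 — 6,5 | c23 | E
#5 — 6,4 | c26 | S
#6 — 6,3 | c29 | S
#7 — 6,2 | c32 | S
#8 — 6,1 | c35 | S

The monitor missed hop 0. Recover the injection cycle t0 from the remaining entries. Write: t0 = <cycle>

The first recorded entry is hop 1 at cycle 14.
Therefore t0 = 14 − L = 11.

t0 = 11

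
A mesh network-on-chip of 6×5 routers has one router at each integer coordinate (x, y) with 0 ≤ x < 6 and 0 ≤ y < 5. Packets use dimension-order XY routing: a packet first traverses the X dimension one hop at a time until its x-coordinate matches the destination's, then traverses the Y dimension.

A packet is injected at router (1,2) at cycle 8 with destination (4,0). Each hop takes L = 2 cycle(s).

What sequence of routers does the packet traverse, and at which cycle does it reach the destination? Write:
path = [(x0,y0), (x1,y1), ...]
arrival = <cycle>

path = [(1,2), (2,2), (3,2), (4,2), (4,1), (4,0)]
arrival = 18

[0] x=1 y=2 t=8
[1] x=2 y=2 t=10 →E
[2] x=3 y=2 t=12 →E
[3] x=4 y=2 t=14 →E
[4] x=4 y=1 t=16 →S
[5] x=4 y=0 t=18 →S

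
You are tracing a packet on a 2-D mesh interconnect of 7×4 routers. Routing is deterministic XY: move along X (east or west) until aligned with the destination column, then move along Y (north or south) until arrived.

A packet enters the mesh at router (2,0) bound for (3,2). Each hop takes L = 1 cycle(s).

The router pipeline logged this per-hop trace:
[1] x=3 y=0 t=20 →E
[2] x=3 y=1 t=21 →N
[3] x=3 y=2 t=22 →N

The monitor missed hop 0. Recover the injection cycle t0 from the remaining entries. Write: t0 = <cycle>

The first recorded entry is hop 1 at cycle 20.
Therefore t0 = 20 − L = 19.

t0 = 19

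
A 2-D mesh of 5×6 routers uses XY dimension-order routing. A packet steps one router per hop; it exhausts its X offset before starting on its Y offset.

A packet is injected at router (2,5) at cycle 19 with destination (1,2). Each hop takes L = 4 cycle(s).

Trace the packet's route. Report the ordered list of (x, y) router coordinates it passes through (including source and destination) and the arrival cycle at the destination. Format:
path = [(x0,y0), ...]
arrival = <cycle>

path = [(2,5), (1,5), (1,4), (1,3), (1,2)]
arrival = 35

src (2,5)  cyc=19
W→(1,5)  cyc=23
S→(1,4)  cyc=27
S→(1,3)  cyc=31
S→(1,2)  cyc=35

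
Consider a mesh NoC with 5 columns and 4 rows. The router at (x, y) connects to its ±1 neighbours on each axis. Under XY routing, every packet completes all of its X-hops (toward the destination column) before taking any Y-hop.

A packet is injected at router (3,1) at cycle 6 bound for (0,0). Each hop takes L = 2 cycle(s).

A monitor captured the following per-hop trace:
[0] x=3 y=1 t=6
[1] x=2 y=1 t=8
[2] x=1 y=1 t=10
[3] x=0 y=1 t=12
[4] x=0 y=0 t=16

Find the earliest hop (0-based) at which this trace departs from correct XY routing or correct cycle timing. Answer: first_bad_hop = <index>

check 1→ d=(-1,0) cyc+2: ok
check 2→ d=(-1,0) cyc+2: ok
check 3→ d=(-1,0) cyc+2: ok
check 4→ d=(0,-1) cyc+4: BAD: Δcyc=4≠L

first_bad_hop = 4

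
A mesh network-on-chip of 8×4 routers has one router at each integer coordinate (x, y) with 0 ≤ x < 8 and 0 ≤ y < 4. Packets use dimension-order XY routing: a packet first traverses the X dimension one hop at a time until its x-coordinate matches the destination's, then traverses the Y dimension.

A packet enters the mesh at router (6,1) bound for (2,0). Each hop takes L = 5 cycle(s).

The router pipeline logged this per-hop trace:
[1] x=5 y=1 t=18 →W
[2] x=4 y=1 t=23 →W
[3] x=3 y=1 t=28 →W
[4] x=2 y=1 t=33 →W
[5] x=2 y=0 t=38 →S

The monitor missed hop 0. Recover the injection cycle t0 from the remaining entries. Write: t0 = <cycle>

At hop 1 the cycle is 18; in general cyc_k = t0 + kL.
Subtract one hop: t0 = 18 − 5 = 13.

t0 = 13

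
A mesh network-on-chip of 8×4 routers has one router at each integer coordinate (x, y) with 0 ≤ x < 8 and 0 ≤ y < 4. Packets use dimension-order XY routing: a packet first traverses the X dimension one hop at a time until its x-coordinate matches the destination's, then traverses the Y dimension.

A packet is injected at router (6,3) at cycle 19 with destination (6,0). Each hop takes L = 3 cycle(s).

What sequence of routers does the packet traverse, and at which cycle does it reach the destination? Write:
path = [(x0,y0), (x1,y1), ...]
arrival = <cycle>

[0] x=6 y=3 t=19
[1] x=6 y=2 t=22 →S
[2] x=6 y=1 t=25 →S
[3] x=6 y=0 t=28 →S

path = [(6,3), (6,2), (6,1), (6,0)]
arrival = 28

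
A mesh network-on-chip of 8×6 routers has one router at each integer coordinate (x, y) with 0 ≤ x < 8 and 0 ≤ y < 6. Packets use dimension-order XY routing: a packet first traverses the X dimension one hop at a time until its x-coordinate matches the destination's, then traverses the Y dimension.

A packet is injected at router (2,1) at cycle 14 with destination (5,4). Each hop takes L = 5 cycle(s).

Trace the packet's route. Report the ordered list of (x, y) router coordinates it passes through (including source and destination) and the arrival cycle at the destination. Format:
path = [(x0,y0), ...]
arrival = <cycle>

path = [(2,1), (3,1), (4,1), (5,1), (5,2), (5,3), (5,4)]
arrival = 44

  0. router=(2,1) cycle=14 (inject)
  1. router=(3,1) cycle=19 dir=E
  2. router=(4,1) cycle=24 dir=E
  3. router=(5,1) cycle=29 dir=E
  4. router=(5,2) cycle=34 dir=N
  5. router=(5,3) cycle=39 dir=N
  6. router=(5,4) cycle=44 dir=N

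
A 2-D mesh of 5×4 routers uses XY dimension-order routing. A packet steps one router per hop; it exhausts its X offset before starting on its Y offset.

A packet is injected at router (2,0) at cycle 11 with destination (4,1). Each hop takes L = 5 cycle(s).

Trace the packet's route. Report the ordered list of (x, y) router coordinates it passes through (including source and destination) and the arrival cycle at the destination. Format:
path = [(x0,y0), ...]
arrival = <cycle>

  0. router=(2,0) cycle=11 (inject)
  1. router=(3,0) cycle=16 dir=E
  2. router=(4,0) cycle=21 dir=E
  3. router=(4,1) cycle=26 dir=N

path = [(2,0), (3,0), (4,0), (4,1)]
arrival = 26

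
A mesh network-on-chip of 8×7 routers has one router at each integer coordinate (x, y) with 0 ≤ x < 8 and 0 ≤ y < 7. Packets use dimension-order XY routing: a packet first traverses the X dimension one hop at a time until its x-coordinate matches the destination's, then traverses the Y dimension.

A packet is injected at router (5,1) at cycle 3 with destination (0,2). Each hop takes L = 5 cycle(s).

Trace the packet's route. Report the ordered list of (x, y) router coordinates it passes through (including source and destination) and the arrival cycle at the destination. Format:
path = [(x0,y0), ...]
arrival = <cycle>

  0. router=(5,1) cycle=3 (inject)
  1. router=(4,1) cycle=8 dir=W
  2. router=(3,1) cycle=13 dir=W
  3. router=(2,1) cycle=18 dir=W
  4. router=(1,1) cycle=23 dir=W
  5. router=(0,1) cycle=28 dir=W
  6. router=(0,2) cycle=33 dir=N

path = [(5,1), (4,1), (3,1), (2,1), (1,1), (0,1), (0,2)]
arrival = 33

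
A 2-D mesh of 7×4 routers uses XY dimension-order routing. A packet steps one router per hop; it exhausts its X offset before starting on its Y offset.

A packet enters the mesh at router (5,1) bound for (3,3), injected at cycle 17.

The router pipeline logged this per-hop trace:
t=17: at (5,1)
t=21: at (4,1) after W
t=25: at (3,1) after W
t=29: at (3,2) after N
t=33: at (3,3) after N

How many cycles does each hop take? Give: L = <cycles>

L = 4

From hop 0 (17) to hop 1 (21): +4 cycles.
Per-hop latency L = Δcyc = 4.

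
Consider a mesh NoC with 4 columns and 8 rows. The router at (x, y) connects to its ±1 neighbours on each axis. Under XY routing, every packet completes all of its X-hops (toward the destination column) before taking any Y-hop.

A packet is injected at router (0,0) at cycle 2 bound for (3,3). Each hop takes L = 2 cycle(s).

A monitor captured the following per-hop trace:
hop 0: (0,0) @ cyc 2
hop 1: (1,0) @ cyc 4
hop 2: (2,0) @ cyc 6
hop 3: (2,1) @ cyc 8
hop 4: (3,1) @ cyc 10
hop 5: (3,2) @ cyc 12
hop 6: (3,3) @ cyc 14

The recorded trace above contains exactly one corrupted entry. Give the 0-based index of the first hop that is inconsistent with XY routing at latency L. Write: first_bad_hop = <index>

first_bad_hop = 3

check 1→ d=(1,0) cyc+2: ok
check 2→ d=(1,0) cyc+2: ok
check 3→ d=(0,1) cyc+2: BAD: Y-move but x=2≠3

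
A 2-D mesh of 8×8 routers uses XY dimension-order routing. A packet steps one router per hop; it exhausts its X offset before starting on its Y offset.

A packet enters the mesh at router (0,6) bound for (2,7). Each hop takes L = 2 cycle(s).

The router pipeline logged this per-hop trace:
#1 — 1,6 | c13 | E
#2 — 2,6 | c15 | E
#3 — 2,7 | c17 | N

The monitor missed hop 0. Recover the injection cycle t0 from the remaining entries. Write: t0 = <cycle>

t0 = 11

Hop 1 reached at cycle 13; hop k is at t0 + k·L.
Subtract one hop: t0 = 13 − 2 = 11.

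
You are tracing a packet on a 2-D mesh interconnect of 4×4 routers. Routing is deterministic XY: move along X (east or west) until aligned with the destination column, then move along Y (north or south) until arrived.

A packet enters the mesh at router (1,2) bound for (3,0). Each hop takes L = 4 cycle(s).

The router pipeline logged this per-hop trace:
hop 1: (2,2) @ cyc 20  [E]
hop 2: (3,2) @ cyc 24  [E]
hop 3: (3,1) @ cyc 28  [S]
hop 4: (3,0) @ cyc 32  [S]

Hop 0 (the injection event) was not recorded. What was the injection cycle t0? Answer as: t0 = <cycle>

At hop 1 the cycle is 20; in general cyc_k = t0 + kL.
Therefore t0 = 20 − L = 16.

t0 = 16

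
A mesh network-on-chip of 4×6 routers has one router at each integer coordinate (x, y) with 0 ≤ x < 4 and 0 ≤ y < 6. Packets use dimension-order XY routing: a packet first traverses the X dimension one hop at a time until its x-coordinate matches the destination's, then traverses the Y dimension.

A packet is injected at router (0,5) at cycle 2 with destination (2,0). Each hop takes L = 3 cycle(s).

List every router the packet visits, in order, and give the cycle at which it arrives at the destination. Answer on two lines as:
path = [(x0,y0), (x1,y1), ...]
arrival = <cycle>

t=2: at (0,5)
t=5: at (1,5) after E
t=8: at (2,5) after E
t=11: at (2,4) after S
t=14: at (2,3) after S
t=17: at (2,2) after S
t=20: at (2,1) after S
t=23: at (2,0) after S

path = [(0,5), (1,5), (2,5), (2,4), (2,3), (2,2), (2,1), (2,0)]
arrival = 23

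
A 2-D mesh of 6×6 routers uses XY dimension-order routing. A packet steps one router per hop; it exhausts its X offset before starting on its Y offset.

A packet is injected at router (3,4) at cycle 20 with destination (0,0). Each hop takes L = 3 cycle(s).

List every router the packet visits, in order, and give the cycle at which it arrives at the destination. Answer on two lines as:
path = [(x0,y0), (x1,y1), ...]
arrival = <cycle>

path = [(3,4), (2,4), (1,4), (0,4), (0,3), (0,2), (0,1), (0,0)]
arrival = 41

  0. router=(3,4) cycle=20 (inject)
  1. router=(2,4) cycle=23 dir=W
  2. router=(1,4) cycle=26 dir=W
  3. router=(0,4) cycle=29 dir=W
  4. router=(0,3) cycle=32 dir=S
  5. router=(0,2) cycle=35 dir=S
  6. router=(0,1) cycle=38 dir=S
  7. router=(0,0) cycle=41 dir=S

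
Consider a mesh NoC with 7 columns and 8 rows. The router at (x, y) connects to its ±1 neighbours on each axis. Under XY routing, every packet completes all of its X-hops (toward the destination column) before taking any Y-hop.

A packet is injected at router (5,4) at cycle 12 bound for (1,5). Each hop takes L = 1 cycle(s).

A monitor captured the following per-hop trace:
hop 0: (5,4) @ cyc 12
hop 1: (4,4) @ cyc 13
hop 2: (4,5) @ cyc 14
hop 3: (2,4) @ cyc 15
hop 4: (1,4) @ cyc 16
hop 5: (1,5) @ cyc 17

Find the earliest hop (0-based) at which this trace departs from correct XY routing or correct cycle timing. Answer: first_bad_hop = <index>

hop 1: step (-1,+0), +1 cyc — ok
hop 2: step (+0,+1), +1 cyc — BAD: Y-move but x=4≠1

first_bad_hop = 2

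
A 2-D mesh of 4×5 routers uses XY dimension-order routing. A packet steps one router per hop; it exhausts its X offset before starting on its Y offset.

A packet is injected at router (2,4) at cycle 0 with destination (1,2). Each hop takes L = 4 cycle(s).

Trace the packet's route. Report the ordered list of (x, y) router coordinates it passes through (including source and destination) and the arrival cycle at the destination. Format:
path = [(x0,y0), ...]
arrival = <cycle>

[0] x=2 y=4 t=0
[1] x=1 y=4 t=4 →W
[2] x=1 y=3 t=8 →S
[3] x=1 y=2 t=12 →S

path = [(2,4), (1,4), (1,3), (1,2)]
arrival = 12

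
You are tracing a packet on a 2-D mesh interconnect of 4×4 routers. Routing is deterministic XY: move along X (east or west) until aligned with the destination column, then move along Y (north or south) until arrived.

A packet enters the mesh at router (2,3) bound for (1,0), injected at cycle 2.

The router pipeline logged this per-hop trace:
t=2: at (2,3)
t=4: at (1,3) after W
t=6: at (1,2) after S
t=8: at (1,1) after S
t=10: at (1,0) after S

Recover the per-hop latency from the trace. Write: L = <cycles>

L = 2

cyc[1] − cyc[0] = 4 − 2 = 2.
Each hop adds L, hence L = 2.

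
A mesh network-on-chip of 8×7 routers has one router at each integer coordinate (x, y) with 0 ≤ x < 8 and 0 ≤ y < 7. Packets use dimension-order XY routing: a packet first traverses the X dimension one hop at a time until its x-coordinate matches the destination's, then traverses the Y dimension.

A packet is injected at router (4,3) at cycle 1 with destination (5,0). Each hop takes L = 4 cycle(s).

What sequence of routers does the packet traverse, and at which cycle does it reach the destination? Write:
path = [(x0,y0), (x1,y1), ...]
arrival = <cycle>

t=1: at (4,3)
t=5: at (5,3) after E
t=9: at (5,2) after S
t=13: at (5,1) after S
t=17: at (5,0) after S

path = [(4,3), (5,3), (5,2), (5,1), (5,0)]
arrival = 17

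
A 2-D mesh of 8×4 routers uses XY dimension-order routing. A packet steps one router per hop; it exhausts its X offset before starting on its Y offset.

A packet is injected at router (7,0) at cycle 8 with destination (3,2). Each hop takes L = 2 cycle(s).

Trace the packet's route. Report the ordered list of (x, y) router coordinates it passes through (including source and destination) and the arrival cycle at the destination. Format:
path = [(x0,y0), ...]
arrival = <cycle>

[0] x=7 y=0 t=8
[1] x=6 y=0 t=10 →W
[2] x=5 y=0 t=12 →W
[3] x=4 y=0 t=14 →W
[4] x=3 y=0 t=16 →W
[5] x=3 y=1 t=18 →N
[6] x=3 y=2 t=20 →N

path = [(7,0), (6,0), (5,0), (4,0), (3,0), (3,1), (3,2)]
arrival = 20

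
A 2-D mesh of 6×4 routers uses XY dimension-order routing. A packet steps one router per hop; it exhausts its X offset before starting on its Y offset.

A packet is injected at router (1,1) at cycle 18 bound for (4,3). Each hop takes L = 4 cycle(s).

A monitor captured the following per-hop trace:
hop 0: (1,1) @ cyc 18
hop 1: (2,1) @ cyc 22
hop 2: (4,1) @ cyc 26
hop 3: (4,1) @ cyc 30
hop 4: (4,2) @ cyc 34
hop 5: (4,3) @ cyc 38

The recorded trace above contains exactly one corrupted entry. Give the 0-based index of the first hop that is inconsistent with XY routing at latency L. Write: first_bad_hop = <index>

check 1→ d=(1,0) cyc+4: ok
check 2→ d=(2,0) cyc+4: BAD: non-unit step

first_bad_hop = 2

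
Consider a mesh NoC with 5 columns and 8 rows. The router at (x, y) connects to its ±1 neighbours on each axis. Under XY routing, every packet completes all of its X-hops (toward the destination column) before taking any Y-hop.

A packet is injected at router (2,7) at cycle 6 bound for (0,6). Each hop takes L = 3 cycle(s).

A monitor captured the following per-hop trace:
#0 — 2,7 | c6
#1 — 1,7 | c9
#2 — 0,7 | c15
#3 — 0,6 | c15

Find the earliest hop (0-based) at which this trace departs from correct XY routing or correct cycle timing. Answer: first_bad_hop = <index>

first_bad_hop = 2

[1] (-1,+0) / 3c ⇒ ok
[2] (-1,+0) / 6c ⇒ BAD: Δcyc=6≠L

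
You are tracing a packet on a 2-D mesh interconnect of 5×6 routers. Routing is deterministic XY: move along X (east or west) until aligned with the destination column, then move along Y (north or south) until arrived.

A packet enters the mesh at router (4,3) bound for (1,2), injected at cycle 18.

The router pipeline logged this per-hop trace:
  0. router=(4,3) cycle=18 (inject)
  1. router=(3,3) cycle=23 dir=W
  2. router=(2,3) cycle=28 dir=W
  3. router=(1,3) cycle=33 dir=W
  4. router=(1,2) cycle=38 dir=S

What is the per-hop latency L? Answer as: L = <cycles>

Between hops 0 and 1 the cycle counter advances 23 − 18 = 5.
One hop costs L cycles, so L = 5.

L = 5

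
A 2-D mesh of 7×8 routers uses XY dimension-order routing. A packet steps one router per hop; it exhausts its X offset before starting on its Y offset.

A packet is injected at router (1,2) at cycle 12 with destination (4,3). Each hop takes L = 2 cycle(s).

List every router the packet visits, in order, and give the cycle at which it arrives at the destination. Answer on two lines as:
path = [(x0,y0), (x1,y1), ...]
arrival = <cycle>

path = [(1,2), (2,2), (3,2), (4,2), (4,3)]
arrival = 20

#0 — 1,2 | c12
#1 — 2,2 | c14 | E
#2 — 3,2 | c16 | E
#3 — 4,2 | c18 | E
#4 — 4,3 | c20 | N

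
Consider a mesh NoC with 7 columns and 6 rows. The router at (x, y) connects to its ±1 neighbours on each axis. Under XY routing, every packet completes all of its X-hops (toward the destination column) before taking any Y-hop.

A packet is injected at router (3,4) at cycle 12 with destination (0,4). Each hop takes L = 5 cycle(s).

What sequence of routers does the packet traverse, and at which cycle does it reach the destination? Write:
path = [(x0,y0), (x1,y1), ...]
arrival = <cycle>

#0 — 3,4 | c12
#1 — 2,4 | c17 | W
#2 — 1,4 | c22 | W
#3 — 0,4 | c27 | W

path = [(3,4), (2,4), (1,4), (0,4)]
arrival = 27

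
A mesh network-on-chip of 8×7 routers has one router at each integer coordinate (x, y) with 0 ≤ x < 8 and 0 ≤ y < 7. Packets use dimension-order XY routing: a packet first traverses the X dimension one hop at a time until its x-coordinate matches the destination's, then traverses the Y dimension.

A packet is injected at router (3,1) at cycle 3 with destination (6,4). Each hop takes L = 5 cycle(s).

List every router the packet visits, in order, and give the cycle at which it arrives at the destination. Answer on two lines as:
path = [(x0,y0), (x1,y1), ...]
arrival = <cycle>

path = [(3,1), (4,1), (5,1), (6,1), (6,2), (6,3), (6,4)]
arrival = 33

  0. router=(3,1) cycle=3 (inject)
  1. router=(4,1) cycle=8 dir=E
  2. router=(5,1) cycle=13 dir=E
  3. router=(6,1) cycle=18 dir=E
  4. router=(6,2) cycle=23 dir=N
  5. router=(6,3) cycle=28 dir=N
  6. router=(6,4) cycle=33 dir=N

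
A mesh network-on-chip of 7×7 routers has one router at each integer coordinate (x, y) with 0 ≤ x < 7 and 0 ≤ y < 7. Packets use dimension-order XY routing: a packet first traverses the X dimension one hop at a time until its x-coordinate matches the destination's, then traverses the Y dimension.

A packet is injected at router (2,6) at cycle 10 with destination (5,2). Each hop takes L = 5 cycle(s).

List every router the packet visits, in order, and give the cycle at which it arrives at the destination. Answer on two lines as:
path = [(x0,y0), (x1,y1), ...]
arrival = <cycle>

path = [(2,6), (3,6), (4,6), (5,6), (5,5), (5,4), (5,3), (5,2)]
arrival = 45

#0 — 2,6 | c10
#1 — 3,6 | c15 | E
#2 — 4,6 | c20 | E
#3 — 5,6 | c25 | E
#4 — 5,5 | c30 | S
#5 — 5,4 | c35 | S
#6 — 5,3 | c40 | S
#7 — 5,2 | c45 | S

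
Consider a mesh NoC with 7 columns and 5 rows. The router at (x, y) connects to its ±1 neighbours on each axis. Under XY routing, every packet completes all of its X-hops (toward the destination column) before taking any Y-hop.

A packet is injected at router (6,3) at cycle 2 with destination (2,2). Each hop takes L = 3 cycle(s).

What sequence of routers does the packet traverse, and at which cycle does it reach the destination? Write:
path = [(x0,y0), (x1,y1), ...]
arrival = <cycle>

path = [(6,3), (5,3), (4,3), (3,3), (2,3), (2,2)]
arrival = 17

t=2: at (6,3)
t=5: at (5,3) after W
t=8: at (4,3) after W
t=11: at (3,3) after W
t=14: at (2,3) after W
t=17: at (2,2) after S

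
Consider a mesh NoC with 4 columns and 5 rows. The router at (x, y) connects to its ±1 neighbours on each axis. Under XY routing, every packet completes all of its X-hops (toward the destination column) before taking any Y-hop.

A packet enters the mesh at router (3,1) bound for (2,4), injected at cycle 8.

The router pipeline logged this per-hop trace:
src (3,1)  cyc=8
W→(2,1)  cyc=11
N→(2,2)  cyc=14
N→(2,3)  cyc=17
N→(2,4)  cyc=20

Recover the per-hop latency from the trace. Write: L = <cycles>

From hop 0 (8) to hop 1 (11): +3 cycles.
Each hop adds L, hence L = 3.

L = 3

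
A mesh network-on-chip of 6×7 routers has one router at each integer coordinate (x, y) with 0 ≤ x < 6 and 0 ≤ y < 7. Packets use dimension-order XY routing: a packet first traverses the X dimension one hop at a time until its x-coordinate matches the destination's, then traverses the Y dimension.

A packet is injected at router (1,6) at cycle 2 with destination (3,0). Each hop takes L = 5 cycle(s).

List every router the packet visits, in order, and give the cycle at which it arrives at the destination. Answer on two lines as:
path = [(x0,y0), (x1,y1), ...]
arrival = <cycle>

t=2: at (1,6)
t=7: at (2,6) after E
t=12: at (3,6) after E
t=17: at (3,5) after S
t=22: at (3,4) after S
t=27: at (3,3) after S
t=32: at (3,2) after S
t=37: at (3,1) after S
t=42: at (3,0) after S

path = [(1,6), (2,6), (3,6), (3,5), (3,4), (3,3), (3,2), (3,1), (3,0)]
arrival = 42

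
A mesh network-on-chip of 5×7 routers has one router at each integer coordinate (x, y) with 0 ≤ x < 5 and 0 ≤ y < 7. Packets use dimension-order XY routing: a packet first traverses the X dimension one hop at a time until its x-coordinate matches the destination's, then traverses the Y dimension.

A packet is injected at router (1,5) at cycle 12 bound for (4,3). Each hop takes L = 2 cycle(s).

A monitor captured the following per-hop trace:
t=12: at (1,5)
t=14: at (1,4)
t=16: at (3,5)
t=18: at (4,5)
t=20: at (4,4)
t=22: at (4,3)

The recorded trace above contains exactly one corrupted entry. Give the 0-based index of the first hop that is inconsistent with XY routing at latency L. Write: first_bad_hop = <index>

  1: Δx=+0 Δy=-1 Δt=2 [BAD: Y-move but x=1≠4]

first_bad_hop = 1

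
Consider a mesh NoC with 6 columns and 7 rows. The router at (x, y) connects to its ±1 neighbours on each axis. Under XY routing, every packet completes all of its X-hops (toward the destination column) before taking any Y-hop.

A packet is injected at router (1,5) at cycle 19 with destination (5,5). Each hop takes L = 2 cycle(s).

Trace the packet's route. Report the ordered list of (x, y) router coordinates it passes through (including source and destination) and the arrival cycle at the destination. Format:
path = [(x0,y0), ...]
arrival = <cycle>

t=19: at (1,5)
t=21: at (2,5) after E
t=23: at (3,5) after E
t=25: at (4,5) after E
t=27: at (5,5) after E

path = [(1,5), (2,5), (3,5), (4,5), (5,5)]
arrival = 27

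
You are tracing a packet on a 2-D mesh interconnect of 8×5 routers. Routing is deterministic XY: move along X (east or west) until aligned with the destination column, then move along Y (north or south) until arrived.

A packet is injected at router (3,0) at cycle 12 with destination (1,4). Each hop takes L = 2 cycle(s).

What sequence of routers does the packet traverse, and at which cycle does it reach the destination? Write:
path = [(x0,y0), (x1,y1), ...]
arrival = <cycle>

path = [(3,0), (2,0), (1,0), (1,1), (1,2), (1,3), (1,4)]
arrival = 24

  0. router=(3,0) cycle=12 (inject)
  1. router=(2,0) cycle=14 dir=W
  2. router=(1,0) cycle=16 dir=W
  3. router=(1,1) cycle=18 dir=N
  4. router=(1,2) cycle=20 dir=N
  5. router=(1,3) cycle=22 dir=N
  6. router=(1,4) cycle=24 dir=N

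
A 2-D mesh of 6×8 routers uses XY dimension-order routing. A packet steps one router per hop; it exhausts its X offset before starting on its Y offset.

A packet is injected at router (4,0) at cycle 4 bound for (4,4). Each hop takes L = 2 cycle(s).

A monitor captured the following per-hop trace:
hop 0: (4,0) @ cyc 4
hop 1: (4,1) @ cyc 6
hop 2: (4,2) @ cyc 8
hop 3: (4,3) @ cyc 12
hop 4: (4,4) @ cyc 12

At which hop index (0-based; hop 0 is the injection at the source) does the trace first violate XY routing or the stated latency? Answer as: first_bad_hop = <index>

first_bad_hop = 3

[1] (+0,+1) / 2c ⇒ ok
[2] (+0,+1) / 2c ⇒ ok
[3] (+0,+1) / 4c ⇒ BAD: Δcyc=4≠L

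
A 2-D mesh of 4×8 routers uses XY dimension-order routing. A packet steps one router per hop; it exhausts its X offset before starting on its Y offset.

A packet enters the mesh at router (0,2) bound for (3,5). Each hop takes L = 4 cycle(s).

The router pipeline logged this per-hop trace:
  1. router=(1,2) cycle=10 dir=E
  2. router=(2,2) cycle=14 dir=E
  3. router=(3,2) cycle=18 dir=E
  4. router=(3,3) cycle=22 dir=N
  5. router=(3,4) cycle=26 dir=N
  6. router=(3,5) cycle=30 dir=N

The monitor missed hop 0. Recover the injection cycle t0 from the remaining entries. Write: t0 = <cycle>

cyc[1] = 10 and cyc[k] = t0 + k·L for every k.
Subtract one hop: t0 = 10 − 4 = 6.

t0 = 6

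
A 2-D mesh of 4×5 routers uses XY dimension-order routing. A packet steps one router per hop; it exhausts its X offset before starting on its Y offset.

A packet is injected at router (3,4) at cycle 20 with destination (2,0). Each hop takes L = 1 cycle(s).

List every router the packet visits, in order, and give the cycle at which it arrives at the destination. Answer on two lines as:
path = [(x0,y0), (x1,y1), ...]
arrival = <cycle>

path = [(3,4), (2,4), (2,3), (2,2), (2,1), (2,0)]
arrival = 25

  0. router=(3,4) cycle=20 (inject)
  1. router=(2,4) cycle=21 dir=W
  2. router=(2,3) cycle=22 dir=S
  3. router=(2,2) cycle=23 dir=S
  4. router=(2,1) cycle=24 dir=S
  5. router=(2,0) cycle=25 dir=S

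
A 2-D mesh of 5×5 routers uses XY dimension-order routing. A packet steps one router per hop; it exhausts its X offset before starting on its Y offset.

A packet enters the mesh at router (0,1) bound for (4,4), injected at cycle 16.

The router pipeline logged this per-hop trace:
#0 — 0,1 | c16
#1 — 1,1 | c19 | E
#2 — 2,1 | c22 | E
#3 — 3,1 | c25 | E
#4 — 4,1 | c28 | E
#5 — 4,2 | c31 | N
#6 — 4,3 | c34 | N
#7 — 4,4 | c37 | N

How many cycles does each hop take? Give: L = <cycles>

Between hops 0 and 1 the cycle counter advances 19 − 16 = 3.
That increment is L by definition: L = 3.

L = 3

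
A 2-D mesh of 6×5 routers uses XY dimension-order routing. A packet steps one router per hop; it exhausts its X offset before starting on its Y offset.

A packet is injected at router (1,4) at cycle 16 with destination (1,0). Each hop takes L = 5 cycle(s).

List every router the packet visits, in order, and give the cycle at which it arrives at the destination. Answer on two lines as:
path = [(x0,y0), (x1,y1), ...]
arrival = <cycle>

#0 — 1,4 | c16
#1 — 1,3 | c21 | S
#2 — 1,2 | c26 | S
#3 — 1,1 | c31 | S
#4 — 1,0 | c36 | S

path = [(1,4), (1,3), (1,2), (1,1), (1,0)]
arrival = 36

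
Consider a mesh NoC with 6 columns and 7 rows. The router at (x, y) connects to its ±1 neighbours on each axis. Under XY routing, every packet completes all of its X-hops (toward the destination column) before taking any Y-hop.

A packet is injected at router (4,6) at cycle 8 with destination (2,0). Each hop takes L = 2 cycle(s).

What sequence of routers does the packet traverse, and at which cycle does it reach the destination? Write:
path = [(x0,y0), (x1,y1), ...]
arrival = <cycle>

src (4,6)  cyc=8
W→(3,6)  cyc=10
W→(2,6)  cyc=12
S→(2,5)  cyc=14
S→(2,4)  cyc=16
S→(2,3)  cyc=18
S→(2,2)  cyc=20
S→(2,1)  cyc=22
S→(2,0)  cyc=24

path = [(4,6), (3,6), (2,6), (2,5), (2,4), (2,3), (2,2), (2,1), (2,0)]
arrival = 24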